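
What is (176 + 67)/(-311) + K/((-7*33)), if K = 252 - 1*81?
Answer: -36438/23947 ≈ -1.5216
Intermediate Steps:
K = 171 (K = 252 - 81 = 171)
(176 + 67)/(-311) + K/((-7*33)) = (176 + 67)/(-311) + 171/((-7*33)) = 243*(-1/311) + 171/(-231) = -243/311 + 171*(-1/231) = -243/311 - 57/77 = -36438/23947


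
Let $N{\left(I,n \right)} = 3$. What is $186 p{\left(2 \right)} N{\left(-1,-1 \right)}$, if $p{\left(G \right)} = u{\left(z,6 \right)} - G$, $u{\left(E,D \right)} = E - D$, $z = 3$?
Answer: $-2790$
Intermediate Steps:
$p{\left(G \right)} = -3 - G$ ($p{\left(G \right)} = \left(3 - 6\right) - G = -3 - G$)
$186 p{\left(2 \right)} N{\left(-1,-1 \right)} = 186 \left(-3 - 2\right) 3 = 186 \left(-5\right) 3 = \left(-930\right) 3 = -2790$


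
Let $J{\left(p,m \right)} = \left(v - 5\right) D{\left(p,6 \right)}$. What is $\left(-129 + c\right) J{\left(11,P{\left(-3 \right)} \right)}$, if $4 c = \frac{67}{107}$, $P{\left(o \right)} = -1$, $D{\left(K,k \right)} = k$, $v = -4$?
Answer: $\frac{1488915}{214} \approx 6957.5$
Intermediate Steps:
$c = \frac{67}{428}$ ($c = \frac{67 \cdot \frac{1}{107}}{4} = \frac{1}{4} \cdot \frac{67}{107} = \frac{67}{428} \approx 0.15654$)
$J{\left(p,m \right)} = -54$ ($J{\left(p,m \right)} = \left(-4 - 5\right) 6 = \left(-9\right) 6 = -54$)
$\left(-129 + c\right) J{\left(11,P{\left(-3 \right)} \right)} = \left(-129 + \frac{67}{428}\right) \left(-54\right) = \left(- \frac{55145}{428}\right) \left(-54\right) = \frac{1488915}{214}$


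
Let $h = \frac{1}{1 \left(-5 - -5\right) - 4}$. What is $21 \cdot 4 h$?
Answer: $-21$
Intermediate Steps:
$h = - \frac{1}{4}$ ($h = \frac{1}{1 \left(-5 + 5\right) - 4} = \frac{1}{1 \cdot 0 - 4} = \frac{1}{0 - 4} = \frac{1}{-4} = - \frac{1}{4} \approx -0.25$)
$21 \cdot 4 h = 21 \cdot 4 \left(- \frac{1}{4}\right) = 84 \left(- \frac{1}{4}\right) = -21$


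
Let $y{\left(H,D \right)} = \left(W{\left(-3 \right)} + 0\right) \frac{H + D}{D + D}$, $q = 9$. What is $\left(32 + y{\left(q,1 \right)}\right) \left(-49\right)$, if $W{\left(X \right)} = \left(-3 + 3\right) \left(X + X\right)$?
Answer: $-1568$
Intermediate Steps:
$W{\left(X \right)} = 0$ ($W{\left(X \right)} = 0 \cdot 2 X = 0$)
$y{\left(H,D \right)} = 0$ ($y{\left(H,D \right)} = \left(0 + 0\right) \frac{H + D}{D + D} = 0 \frac{D + H}{2 D} = 0$)
$\left(32 + y{\left(q,1 \right)}\right) \left(-49\right) = \left(32 + 0\right) \left(-49\right) = 32 \left(-49\right) = -1568$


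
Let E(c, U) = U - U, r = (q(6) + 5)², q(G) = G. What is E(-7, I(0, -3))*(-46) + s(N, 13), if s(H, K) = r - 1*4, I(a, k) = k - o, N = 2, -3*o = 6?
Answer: 117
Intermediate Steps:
o = -2 (o = -⅓*6 = -2)
r = 121 (r = (6 + 5)² = 11² = 121)
I(a, k) = 2 + k (I(a, k) = k - 1*(-2) = k + 2 = 2 + k)
s(H, K) = 117 (s(H, K) = 121 - 1*4 = 121 - 4 = 117)
E(c, U) = 0
E(-7, I(0, -3))*(-46) + s(N, 13) = 0*(-46) + 117 = 0 + 117 = 117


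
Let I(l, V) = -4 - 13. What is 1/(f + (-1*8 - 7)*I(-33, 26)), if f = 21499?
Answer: 1/21754 ≈ 4.5969e-5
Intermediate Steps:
I(l, V) = -17
1/(f + (-1*8 - 7)*I(-33, 26)) = 1/(21499 + (-1*8 - 7)*(-17)) = 1/(21499 + (-8 - 7)*(-17)) = 1/(21499 - 15*(-17)) = 1/(21499 + 255) = 1/21754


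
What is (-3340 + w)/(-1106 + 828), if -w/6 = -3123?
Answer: -7699/139 ≈ -55.388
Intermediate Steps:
w = 18738 (w = -6*(-3123) = 18738)
(-3340 + w)/(-1106 + 828) = (-3340 + 18738)/(-1106 + 828) = 15398/(-278) = 15398*(-1/278) = -7699/139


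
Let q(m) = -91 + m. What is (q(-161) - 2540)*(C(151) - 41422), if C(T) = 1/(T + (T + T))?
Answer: 52389548680/453 ≈ 1.1565e+8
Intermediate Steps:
C(T) = 1/(3*T) (C(T) = 1/(T + 2*T) = 1/(3*T))
(q(-161) - 2540)*(C(151) - 41422) = ((-91 - 161) - 2540)*((⅓)/151 - 41422) = (-252 - 2540)*((⅓)*(1/151) - 41422) = -2792*(1/453 - 41422) = -2792*(-18764165/453) = 52389548680/453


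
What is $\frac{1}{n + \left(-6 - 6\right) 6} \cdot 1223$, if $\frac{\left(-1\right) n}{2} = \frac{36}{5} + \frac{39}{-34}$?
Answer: $- \frac{103955}{7149} \approx -14.541$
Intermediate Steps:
$n = - \frac{1029}{85}$ ($n = - 2 \left(\frac{36}{5} + \frac{39}{-34}\right) = - 2 \left(36 \cdot \frac{1}{5} + 39 \left(- \frac{1}{34}\right)\right) = - 2 \left(\frac{36}{5} - \frac{39}{34}\right) = \left(-2\right) \frac{1029}{170} = - \frac{1029}{85} \approx -12.106$)
$\frac{1}{n + \left(-6 - 6\right) 6} \cdot 1223 = \frac{1}{- \frac{1029}{85} + \left(-6 - 6\right) 6} \cdot 1223 = \frac{1}{- \frac{1029}{85} - 72} \cdot 1223 = \frac{1}{- \frac{7149}{85}} \cdot 1223 = \left(- \frac{85}{7149}\right) 1223 = - \frac{103955}{7149}$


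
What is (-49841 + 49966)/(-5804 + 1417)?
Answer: -125/4387 ≈ -0.028493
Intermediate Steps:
(-49841 + 49966)/(-5804 + 1417) = 125/(-4387) = 125*(-1/4387) = -125/4387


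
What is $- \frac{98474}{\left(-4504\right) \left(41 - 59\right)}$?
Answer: $- \frac{49237}{40536} \approx -1.2146$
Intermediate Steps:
$- \frac{98474}{\left(-4504\right) \left(41 - 59\right)} = - \frac{98474}{\left(-4504\right) \left(-18\right)} = - \frac{98474}{81072} = \left(-98474\right) \frac{1}{81072} = - \frac{49237}{40536}$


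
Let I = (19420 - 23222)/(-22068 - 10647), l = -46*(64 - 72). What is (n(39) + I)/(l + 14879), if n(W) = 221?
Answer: 7233817/498805605 ≈ 0.014502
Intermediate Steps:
l = 368 (l = -46*(-8) = 368)
I = 3802/32715 (I = -3802/(-32715) = -3802*(-1/32715) = 3802/32715 ≈ 0.11622)
(n(39) + I)/(l + 14879) = (221 + 3802/32715)/(368 + 14879) = (7233817/32715)/15247 = (7233817/32715)*(1/15247) = 7233817/498805605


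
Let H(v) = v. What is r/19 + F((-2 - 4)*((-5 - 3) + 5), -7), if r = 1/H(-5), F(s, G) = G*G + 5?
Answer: 5129/95 ≈ 53.990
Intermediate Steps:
F(s, G) = 5 + G² (F(s, G) = G² + 5 = 5 + G²)
r = -⅕ (r = 1/(-5) = -⅕ ≈ -0.20000)
r/19 + F((-2 - 4)*((-5 - 3) + 5), -7) = -⅕/19 + (5 + (-7)²) = (1/19)*(-⅕) + (5 + 49) = -1/95 + 54 = 5129/95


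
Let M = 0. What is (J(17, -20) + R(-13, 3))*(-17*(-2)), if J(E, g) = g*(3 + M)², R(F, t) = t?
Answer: -6018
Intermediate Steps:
J(E, g) = 9*g (J(E, g) = g*(3 + 0)² = g*3² = g*9 = 9*g)
(J(17, -20) + R(-13, 3))*(-17*(-2)) = (9*(-20) + 3)*(-17*(-2)) = (-180 + 3)*34 = -177*34 = -6018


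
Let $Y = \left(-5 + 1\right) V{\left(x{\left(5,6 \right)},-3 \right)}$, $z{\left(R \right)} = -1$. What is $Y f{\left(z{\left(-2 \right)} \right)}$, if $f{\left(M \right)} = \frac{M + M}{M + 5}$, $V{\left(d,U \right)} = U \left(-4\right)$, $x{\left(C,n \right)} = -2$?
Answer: $24$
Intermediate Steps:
$V{\left(d,U \right)} = - 4 U$
$f{\left(M \right)} = \frac{2 M}{5 + M}$
$Y = -48$ ($Y = \left(-5 + 1\right) \left(\left(-4\right) \left(-3\right)\right) = \left(-4\right) 12 = -48$)
$Y f{\left(z{\left(-2 \right)} \right)} = - 48 \cdot 2 \left(-1\right) \frac{1}{5 - 1} = - 48 \cdot 2 \left(-1\right) \frac{1}{4} = \left(-48\right) \left(- \frac{1}{2}\right) = 24$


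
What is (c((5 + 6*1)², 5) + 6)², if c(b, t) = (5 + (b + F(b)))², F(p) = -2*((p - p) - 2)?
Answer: 285812836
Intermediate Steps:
F(p) = 4 (F(p) = -2*(0 - 2) = -2*(-2) = 4)
c(b, t) = (9 + b)² (c(b, t) = (5 + (b + 4))² = (5 + (4 + b))² = (9 + b)²)
(c((5 + 6*1)², 5) + 6)² = ((9 + (5 + 6*1)²)² + 6)² = ((9 + (5 + 6)²)² + 6)² = ((9 + 11²)² + 6)² = ((9 + 121)² + 6)² = (130² + 6)² = (16900 + 6)² = 16906² = 285812836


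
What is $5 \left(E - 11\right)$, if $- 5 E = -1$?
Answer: $-54$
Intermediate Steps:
$E = \frac{1}{5}$ ($E = \left(- \frac{1}{5}\right) \left(-1\right) = \frac{1}{5} \approx 0.2$)
$5 \left(E - 11\right) = 5 \left(\frac{1}{5} - 11\right) = 5 \left(- \frac{54}{5}\right) = -54$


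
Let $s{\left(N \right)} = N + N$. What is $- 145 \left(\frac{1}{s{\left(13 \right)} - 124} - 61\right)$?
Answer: $\frac{866955}{98} \approx 8846.5$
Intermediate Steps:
$s{\left(N \right)} = 2 N$
$- 145 \left(\frac{1}{s{\left(13 \right)} - 124} - 61\right) = - 145 \left(\frac{1}{2 \cdot 13 - 124} - 61\right) = - 145 \left(\frac{1}{26 - 124} - 61\right) = - 145 \left(\frac{1}{-98} - 61\right) = - 145 \left(- \frac{1}{98} - 61\right) = \left(-145\right) \left(- \frac{5979}{98}\right) = \frac{866955}{98}$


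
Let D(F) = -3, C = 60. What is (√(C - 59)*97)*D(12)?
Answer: -291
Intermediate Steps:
(√(C - 59)*97)*D(12) = (√(60 - 59)*97)*(-3) = (√1*97)*(-3) = (1*97)*(-3) = 97*(-3) = -291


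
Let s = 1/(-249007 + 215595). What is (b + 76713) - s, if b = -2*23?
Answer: 2561597805/33412 ≈ 76667.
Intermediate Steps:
b = -46
s = -1/33412 (s = 1/(-33412) = -1/33412 ≈ -2.9929e-5)
(b + 76713) - s = (-46 + 76713) - 1*(-1/33412) = 76667 + 1/33412 = 2561597805/33412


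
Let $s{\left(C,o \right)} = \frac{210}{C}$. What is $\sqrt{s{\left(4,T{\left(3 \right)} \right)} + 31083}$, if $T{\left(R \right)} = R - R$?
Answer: $\frac{3 \sqrt{13838}}{2} \approx 176.45$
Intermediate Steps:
$T{\left(R \right)} = 0$
$\sqrt{s{\left(4,T{\left(3 \right)} \right)} + 31083} = \sqrt{\frac{210}{4} + 31083} = \sqrt{210 \cdot \frac{1}{4} + 31083} = \sqrt{\frac{105}{2} + 31083} = \sqrt{\frac{62271}{2}} = \frac{3 \sqrt{13838}}{2}$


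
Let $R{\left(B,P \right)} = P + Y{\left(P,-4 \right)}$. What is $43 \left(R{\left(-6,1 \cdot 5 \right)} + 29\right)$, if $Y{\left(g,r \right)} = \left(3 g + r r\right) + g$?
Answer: $3010$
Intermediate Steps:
$Y{\left(g,r \right)} = r^{2} + 4 g$ ($Y{\left(g,r \right)} = \left(3 g + r^{2}\right) + g = \left(r^{2} + 3 g\right) + g = r^{2} + 4 g$)
$R{\left(B,P \right)} = 16 + 5 P$ ($R{\left(B,P \right)} = P + \left(\left(-4\right)^{2} + 4 P\right) = P + \left(16 + 4 P\right) = 16 + 5 P$)
$43 \left(R{\left(-6,1 \cdot 5 \right)} + 29\right) = 43 \left(\left(16 + 5 \cdot 1 \cdot 5\right) + 29\right) = 43 \left(\left(16 + 5 \cdot 5\right) + 29\right) = 43 \left(\left(16 + 25\right) + 29\right) = 43 \left(41 + 29\right) = 43 \cdot 70 = 3010$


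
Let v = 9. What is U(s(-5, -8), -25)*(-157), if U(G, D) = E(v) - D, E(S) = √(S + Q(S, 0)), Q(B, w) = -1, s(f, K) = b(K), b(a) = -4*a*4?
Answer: -3925 - 314*√2 ≈ -4369.1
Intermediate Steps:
b(a) = -16*a
s(f, K) = -16*K
E(S) = √(-1 + S) (E(S) = √(S - 1) = √(-1 + S))
U(G, D) = -D + 2*√2 (U(G, D) = √(-1 + 9) - D = √8 - D = 2*√2 - D = -D + 2*√2)
U(s(-5, -8), -25)*(-157) = (-1*(-25) + 2*√2)*(-157) = (25 + 2*√2)*(-157) = -3925 - 314*√2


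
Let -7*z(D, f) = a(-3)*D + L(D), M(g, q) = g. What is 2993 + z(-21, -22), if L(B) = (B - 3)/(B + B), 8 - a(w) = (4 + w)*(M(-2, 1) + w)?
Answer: 148564/49 ≈ 3031.9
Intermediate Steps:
a(w) = 8 - (-2 + w)*(4 + w) (a(w) = 8 - (4 + w)*(-2 + w) = 8 - (-2 + w)*(4 + w))
L(B) = (-3 + B)/(2*B) (L(B) = (-3 + B)/((2*B)) = (-3 + B)*(1/(2*B)) = (-3 + B)/(2*B))
z(D, f) = -13*D/7 - (-3 + D)/(14*D) (z(D, f) = -((16 - 1*(-3)² - 2*(-3))*D + (-3 + D)/(2*D))/7 = -((16 - 1*9 + 6)*D + (-3 + D)/(2*D))/7 = -((16 - 9 + 6)*D + (-3 + D)/(2*D))/7 = -(13*D + (-3 + D)/(2*D))/7 = -13*D/7 - (-3 + D)/(14*D))
2993 + z(-21, -22) = 2993 + (1/14)*(3 - 1*(-21) - 26*(-21)²)/(-21) = 2993 + (1/14)*(-1/21)*(3 + 21 - 26*441) = 2993 + (1/14)*(-1/21)*(3 + 21 - 11466) = 2993 + (1/14)*(-1/21)*(-11442) = 2993 + 1907/49 = 148564/49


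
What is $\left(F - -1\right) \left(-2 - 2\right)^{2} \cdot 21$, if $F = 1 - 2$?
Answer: $0$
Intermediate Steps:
$F = -1$
$\left(F - -1\right) \left(-2 - 2\right)^{2} \cdot 21 = \left(-1 - -1\right) \left(-2 - 2\right)^{2} \cdot 21 = \left(-1 + 1\right) \left(-4\right)^{2} \cdot 21 = 0 \cdot 16 \cdot 21 = 0 \cdot 21 = 0$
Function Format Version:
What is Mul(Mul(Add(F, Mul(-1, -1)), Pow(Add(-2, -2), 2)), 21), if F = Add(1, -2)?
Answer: 0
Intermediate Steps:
F = -1
Mul(Mul(Add(F, Mul(-1, -1)), Pow(Add(-2, -2), 2)), 21) = Mul(Mul(Add(-1, Mul(-1, -1)), Pow(Add(-2, -2), 2)), 21) = Mul(Mul(Add(-1, 1), Pow(-4, 2)), 21) = Mul(Mul(0, 16), 21) = Mul(0, 21) = 0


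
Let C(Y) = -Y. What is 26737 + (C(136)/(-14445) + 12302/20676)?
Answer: 1330930301111/49777470 ≈ 26738.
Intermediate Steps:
26737 + (C(136)/(-14445) + 12302/20676) = 26737 + (-1*136/(-14445) + 12302/20676) = 26737 + (-136*(-1/14445) + 12302*(1/20676)) = 26737 + (136/14445 + 6151/10338) = 26737 + 30085721/49777470 = 1330930301111/49777470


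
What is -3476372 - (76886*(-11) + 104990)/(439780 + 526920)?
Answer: -840152017911/241675 ≈ -3.4764e+6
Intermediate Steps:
-3476372 - (76886*(-11) + 104990)/(439780 + 526920) = -3476372 - (-845746 + 104990)/966700 = -3476372 - (-740756)/966700 = -3476372 - 1*(-185189/241675) = -3476372 + 185189/241675 = -840152017911/241675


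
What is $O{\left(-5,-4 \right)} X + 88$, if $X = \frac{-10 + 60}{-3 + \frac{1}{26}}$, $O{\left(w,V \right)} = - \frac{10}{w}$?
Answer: $\frac{4176}{77} \approx 54.234$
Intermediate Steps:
$X = - \frac{1300}{77}$ ($X = \frac{50}{-3 + \frac{1}{26}} = \frac{50}{- \frac{77}{26}} = 50 \left(- \frac{26}{77}\right) = - \frac{1300}{77} \approx -16.883$)
$O{\left(-5,-4 \right)} X + 88 = - \frac{10}{-5} \left(- \frac{1300}{77}\right) + 88 = \left(-10\right) \left(- \frac{1}{5}\right) \left(- \frac{1300}{77}\right) + 88 = 2 \left(- \frac{1300}{77}\right) + 88 = - \frac{2600}{77} + 88 = \frac{4176}{77}$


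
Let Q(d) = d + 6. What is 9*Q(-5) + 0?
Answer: 9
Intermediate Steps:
Q(d) = 6 + d
9*Q(-5) + 0 = 9*(6 - 5) + 0 = 9*1 + 0 = 9 + 0 = 9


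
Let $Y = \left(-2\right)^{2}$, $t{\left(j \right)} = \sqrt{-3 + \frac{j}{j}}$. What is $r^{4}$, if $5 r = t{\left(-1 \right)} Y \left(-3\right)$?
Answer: $\frac{82944}{625} \approx 132.71$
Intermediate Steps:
$t{\left(j \right)} = i \sqrt{2}$ ($t{\left(j \right)} = \sqrt{-3 + 1} = \sqrt{-2} = i \sqrt{2}$)
$Y = 4$
$r = - \frac{12 i \sqrt{2}}{5}$ ($r = \frac{i \sqrt{2} \cdot 4 \left(-3\right)}{5} = \frac{4 i \sqrt{2} \left(-3\right)}{5} = \frac{\left(-12\right) i \sqrt{2}}{5} = - \frac{12 i \sqrt{2}}{5} \approx - 3.3941 i$)
$r^{4} = \left(- \frac{12 i \sqrt{2}}{5}\right)^{4} = \frac{82944}{625}$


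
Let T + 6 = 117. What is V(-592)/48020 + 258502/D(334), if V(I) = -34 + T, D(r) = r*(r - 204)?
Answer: 88690067/14893060 ≈ 5.9551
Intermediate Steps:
D(r) = r*(-204 + r)
T = 111 (T = -6 + 117 = 111)
V(I) = 77 (V(I) = -34 + 111 = 77)
V(-592)/48020 + 258502/D(334) = 77/48020 + 258502/((334*(-204 + 334))) = 77*(1/48020) + 258502/((334*130)) = 11/6860 + 258502/43420 = 11/6860 + 258502*(1/43420) = 11/6860 + 129251/21710 = 88690067/14893060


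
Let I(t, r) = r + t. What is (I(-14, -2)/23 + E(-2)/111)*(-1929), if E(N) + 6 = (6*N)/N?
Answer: 30864/23 ≈ 1341.9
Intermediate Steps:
E(N) = 0 (E(N) = -6 + (6*N)/N = -6 + 6 = 0)
(I(-14, -2)/23 + E(-2)/111)*(-1929) = ((-2 - 14)/23 + 0/111)*(-1929) = (-16*1/23 + 0*(1/111))*(-1929) = (-16/23 + 0)*(-1929) = -16/23*(-1929) = 30864/23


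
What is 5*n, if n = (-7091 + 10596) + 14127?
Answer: 88160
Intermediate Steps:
n = 17632 (n = 3505 + 14127 = 17632)
5*n = 5*17632 = 88160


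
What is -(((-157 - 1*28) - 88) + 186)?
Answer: 87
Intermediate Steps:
-(((-157 - 1*28) - 88) + 186) = -(((-157 - 28) - 88) + 186) = -((-185 - 88) + 186) = -(-273 + 186) = -1*(-87) = 87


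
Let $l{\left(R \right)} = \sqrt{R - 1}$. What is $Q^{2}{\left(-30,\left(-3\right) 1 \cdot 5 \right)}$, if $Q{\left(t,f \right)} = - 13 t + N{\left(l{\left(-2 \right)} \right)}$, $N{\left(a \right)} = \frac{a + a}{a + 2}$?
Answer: $\frac{48 \left(- 3071 i + 12740 \sqrt{3}\right)}{- i + 4 \sqrt{3}} \approx 1.5277 \cdot 10^{5} + 773.7 i$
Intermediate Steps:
$l{\left(R \right)} = \sqrt{-1 + R}$
$N{\left(a \right)} = \frac{2 a}{2 + a}$
$Q{\left(t,f \right)} = - 13 t + \frac{2 i \sqrt{3}}{2 + i \sqrt{3}}$ ($Q{\left(t,f \right)} = - 13 t + \frac{2 \sqrt{-1 - 2}}{2 + \sqrt{-1 - 2}} = - 13 t + \frac{2 \sqrt{-3}}{2 + \sqrt{-3}} = - 13 t + \frac{2 i \sqrt{3}}{2 + i \sqrt{3}}$)
$Q^{2}{\left(-30,\left(-3\right) 1 \cdot 5 \right)} = \left(\frac{6}{7} - -390 + \frac{4 i \sqrt{3}}{7}\right)^{2} = \left(\frac{6}{7} + 390 + \frac{4 i \sqrt{3}}{7}\right)^{2} = \left(\frac{2736}{7} + \frac{4 i \sqrt{3}}{7}\right)^{2}$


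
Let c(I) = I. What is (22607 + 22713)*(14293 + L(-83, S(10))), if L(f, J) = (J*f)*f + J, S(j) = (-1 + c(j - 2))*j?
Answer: 22505594760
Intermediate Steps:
S(j) = j*(-3 + j) (S(j) = (-1 + (j - 2))*j = (-1 + (-2 + j))*j = (-3 + j)*j = j*(-3 + j))
L(f, J) = J + J*f**2 (L(f, J) = J*f**2 + J = J + J*f**2)
(22607 + 22713)*(14293 + L(-83, S(10))) = (22607 + 22713)*(14293 + (10*(-3 + 10))*(1 + (-83)**2)) = 45320*(14293 + (10*7)*(1 + 6889)) = 45320*(14293 + 70*6890) = 45320*(14293 + 482300) = 45320*496593 = 22505594760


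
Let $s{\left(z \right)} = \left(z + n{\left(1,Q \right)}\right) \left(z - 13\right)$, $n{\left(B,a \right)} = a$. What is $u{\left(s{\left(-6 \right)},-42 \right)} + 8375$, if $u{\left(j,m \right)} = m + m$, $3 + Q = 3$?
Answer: $8291$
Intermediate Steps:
$Q = 0$ ($Q = -3 + 3 = 0$)
$s{\left(z \right)} = z \left(-13 + z\right)$ ($s{\left(z \right)} = \left(z + 0\right) \left(z - 13\right) = z \left(-13 + z\right)$)
$u{\left(j,m \right)} = 2 m$
$u{\left(s{\left(-6 \right)},-42 \right)} + 8375 = 2 \left(-42\right) + 8375 = -84 + 8375 = 8291$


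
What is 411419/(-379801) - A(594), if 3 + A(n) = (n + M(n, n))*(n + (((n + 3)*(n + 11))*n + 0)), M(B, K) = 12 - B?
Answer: -977810514084224/379801 ≈ -2.5745e+9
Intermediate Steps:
A(n) = -3 + 12*n + 12*n*(3 + n)*(11 + n) (A(n) = -3 + (n + (12 - n))*(n + (((n + 3)*(n + 11))*n + 0)) = -3 + 12*(n + (((3 + n)*(11 + n))*n + 0)) = -3 + 12*(n + (n*(3 + n)*(11 + n) + 0)) = -3 + 12*(n + n*(3 + n)*(11 + n)) = -3 + (12*n + 12*n*(3 + n)*(11 + n)) = -3 + 12*n + 12*n*(3 + n)*(11 + n))
411419/(-379801) - A(594) = 411419/(-379801) - (-3 + 12*594³ + 168*594² + 408*594) = 411419*(-1/379801) - (-3 + 12*209584584 + 168*352836 + 242352) = -411419/379801 - (-3 + 2515015008 + 59276448 + 242352) = -411419/379801 - 1*2574533805 = -411419/379801 - 2574533805 = -977810514084224/379801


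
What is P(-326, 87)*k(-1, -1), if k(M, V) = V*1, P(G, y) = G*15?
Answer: 4890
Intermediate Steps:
P(G, y) = 15*G
k(M, V) = V
P(-326, 87)*k(-1, -1) = (15*(-326))*(-1) = -4890*(-1) = 4890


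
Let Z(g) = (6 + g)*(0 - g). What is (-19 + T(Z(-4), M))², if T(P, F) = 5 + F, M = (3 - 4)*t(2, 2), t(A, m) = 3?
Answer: 289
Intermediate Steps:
Z(g) = -g*(6 + g) (Z(g) = (6 + g)*(-g) = -g*(6 + g))
M = -3 (M = (3 - 4)*3 = -1*3 = -3)
(-19 + T(Z(-4), M))² = (-19 + (5 - 3))² = (-19 + 2)² = (-17)² = 289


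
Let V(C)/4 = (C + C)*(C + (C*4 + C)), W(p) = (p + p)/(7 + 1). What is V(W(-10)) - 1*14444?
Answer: -14144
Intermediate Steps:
W(p) = p/4 (W(p) = (2*p)/8 = (2*p)*(⅛) = p/4)
V(C) = 48*C² (V(C) = 4*((C + C)*(C + (C*4 + C))) = 4*((2*C)*(C + (4*C + C))) = 4*((2*C)*(C + 5*C)) = 4*((2*C)*(6*C)) = 4*(12*C²) = 48*C²)
V(W(-10)) - 1*14444 = 48*((¼)*(-10))² - 1*14444 = 48*(-5/2)² - 14444 = 48*(25/4) - 14444 = 300 - 14444 = -14144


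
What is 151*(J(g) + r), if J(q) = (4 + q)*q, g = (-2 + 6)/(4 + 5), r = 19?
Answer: 256549/81 ≈ 3167.3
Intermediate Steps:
g = 4/9 ≈ 0.44444
J(q) = q*(4 + q)
151*(J(g) + r) = 151*(4*(4 + 4/9)/9 + 19) = 151*((4/9)*(40/9) + 19) = 151*(160/81 + 19) = 151*(1699/81) = 256549/81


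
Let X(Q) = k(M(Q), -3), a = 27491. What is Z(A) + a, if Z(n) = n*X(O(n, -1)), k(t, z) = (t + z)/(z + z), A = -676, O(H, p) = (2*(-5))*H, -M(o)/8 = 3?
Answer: 24449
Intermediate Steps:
M(o) = -24 (M(o) = -8*3 = -24)
O(H, p) = -10*H
k(t, z) = (t + z)/(2*z) (k(t, z) = (t + z)/((2*z)) = (t + z)*(1/(2*z)) = (t + z)/(2*z))
X(Q) = 9/2 (X(Q) = (½)*(-24 - 3)/(-3) = (½)*(-⅓)*(-27) = 9/2)
Z(n) = 9*n/2 (Z(n) = n*(9/2) = 9*n/2)
Z(A) + a = (9/2)*(-676) + 27491 = -3042 + 27491 = 24449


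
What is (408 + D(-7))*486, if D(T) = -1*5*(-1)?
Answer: 200718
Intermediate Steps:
D(T) = 5 (D(T) = -5*(-1) = 5)
(408 + D(-7))*486 = (408 + 5)*486 = 413*486 = 200718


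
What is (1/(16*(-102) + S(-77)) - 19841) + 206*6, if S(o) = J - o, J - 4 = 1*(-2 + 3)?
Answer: -28837751/1550 ≈ -18605.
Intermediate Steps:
J = 5 (J = 4 + 1*(-2 + 3) = 4 + 1*1 = 4 + 1 = 5)
S(o) = 5 - o
(1/(16*(-102) + S(-77)) - 19841) + 206*6 = (1/(16*(-102) + (5 - 1*(-77))) - 19841) + 206*6 = (1/(-1632 + (5 + 77)) - 19841) + 1236 = (1/(-1632 + 82) - 19841) + 1236 = (1/(-1550) - 19841) + 1236 = (-1/1550 - 19841) + 1236 = -30753551/1550 + 1236 = -28837751/1550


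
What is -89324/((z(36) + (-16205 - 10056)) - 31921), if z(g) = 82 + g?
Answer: 22331/14516 ≈ 1.5384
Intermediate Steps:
-89324/((z(36) + (-16205 - 10056)) - 31921) = -89324/(((82 + 36) + (-16205 - 10056)) - 31921) = -89324/((118 - 26261) - 31921) = -89324/(-26143 - 31921) = -89324/(-58064) = -89324*(-1/58064) = 22331/14516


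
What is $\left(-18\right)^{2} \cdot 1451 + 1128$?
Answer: $471252$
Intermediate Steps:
$\left(-18\right)^{2} \cdot 1451 + 1128 = 324 \cdot 1451 + 1128 = 470124 + 1128 = 471252$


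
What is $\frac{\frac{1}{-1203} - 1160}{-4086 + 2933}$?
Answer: $\frac{1395481}{1387059} \approx 1.0061$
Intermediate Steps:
$\frac{\frac{1}{-1203} - 1160}{-4086 + 2933} = \frac{- \frac{1}{1203} - 1160}{-1153} = \left(- \frac{1395481}{1203}\right) \left(- \frac{1}{1153}\right) = \frac{1395481}{1387059}$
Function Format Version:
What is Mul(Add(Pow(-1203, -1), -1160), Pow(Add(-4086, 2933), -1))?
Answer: Rational(1395481, 1387059) ≈ 1.0061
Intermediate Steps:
Mul(Add(Pow(-1203, -1), -1160), Pow(Add(-4086, 2933), -1)) = Mul(Add(Rational(-1, 1203), -1160), Pow(-1153, -1)) = Mul(Rational(-1395481, 1203), Rational(-1, 1153)) = Rational(1395481, 1387059)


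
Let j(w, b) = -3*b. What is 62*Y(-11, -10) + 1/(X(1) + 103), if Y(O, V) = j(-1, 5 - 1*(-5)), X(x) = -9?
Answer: -174839/94 ≈ -1860.0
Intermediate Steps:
Y(O, V) = -30 (Y(O, V) = -3*(5 - 1*(-5)) = -3*(5 + 5) = -3*10 = -30)
62*Y(-11, -10) + 1/(X(1) + 103) = 62*(-30) + 1/(-9 + 103) = -1860 + 1/94 = -174839/94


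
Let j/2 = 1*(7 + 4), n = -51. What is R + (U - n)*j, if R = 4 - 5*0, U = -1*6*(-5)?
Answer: 1786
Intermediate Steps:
U = 30 (U = -6*(-5) = 30)
R = 4 (R = 4 + 0 = 4)
j = 22 (j = 2*(1*(7 + 4)) = 2*(1*11) = 2*11 = 22)
R + (U - n)*j = 4 + (30 - 1*(-51))*22 = 4 + (30 + 51)*22 = 4 + 81*22 = 4 + 1782 = 1786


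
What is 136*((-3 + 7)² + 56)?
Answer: 9792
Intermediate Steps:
136*((-3 + 7)² + 56) = 136*(4² + 56) = 136*(16 + 56) = 136*72 = 9792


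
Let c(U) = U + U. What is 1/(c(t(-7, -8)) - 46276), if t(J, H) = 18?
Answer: -1/46240 ≈ -2.1626e-5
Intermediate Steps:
c(U) = 2*U
1/(c(t(-7, -8)) - 46276) = 1/(2*18 - 46276) = 1/(36 - 46276) = 1/(-46240) = -1/46240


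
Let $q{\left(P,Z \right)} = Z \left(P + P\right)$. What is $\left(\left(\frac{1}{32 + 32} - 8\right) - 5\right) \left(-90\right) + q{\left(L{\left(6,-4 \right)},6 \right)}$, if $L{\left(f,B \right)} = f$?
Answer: $\frac{39699}{32} \approx 1240.6$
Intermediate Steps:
$q{\left(P,Z \right)} = 2 P Z$ ($q{\left(P,Z \right)} = Z 2 P = 2 P Z$)
$\left(\left(\frac{1}{32 + 32} - 8\right) - 5\right) \left(-90\right) + q{\left(L{\left(6,-4 \right)},6 \right)} = \left(\left(\frac{1}{32 + 32} - 8\right) - 5\right) \left(-90\right) + 2 \cdot 6 \cdot 6 = \left(\left(\frac{1}{64} - 8\right) - 5\right) \left(-90\right) + 72 = \left(- \frac{511}{64} - 5\right) \left(-90\right) + 72 = \left(- \frac{831}{64}\right) \left(-90\right) + 72 = \frac{37395}{32} + 72 = \frac{39699}{32}$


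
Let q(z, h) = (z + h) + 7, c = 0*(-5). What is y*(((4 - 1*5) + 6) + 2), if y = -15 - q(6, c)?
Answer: -196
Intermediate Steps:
c = 0
q(z, h) = 7 + h + z (q(z, h) = (h + z) + 7 = 7 + h + z)
y = -28 (y = -15 - (7 + 0 + 6) = -15 - 1*13 = -15 - 13 = -28)
y*(((4 - 1*5) + 6) + 2) = -28*(((4 - 1*5) + 6) + 2) = -28*(((4 - 5) + 6) + 2) = -28*((-1 + 6) + 2) = -28*(5 + 2) = -28*7 = -196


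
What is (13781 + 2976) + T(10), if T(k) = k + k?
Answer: 16777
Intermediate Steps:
T(k) = 2*k
(13781 + 2976) + T(10) = (13781 + 2976) + 2*10 = 16757 + 20 = 16777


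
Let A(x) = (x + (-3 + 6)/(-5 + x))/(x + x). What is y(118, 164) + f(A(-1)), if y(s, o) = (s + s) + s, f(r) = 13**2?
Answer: 523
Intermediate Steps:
A(x) = (x + 3/(-5 + x))/(2*x) (A(x) = (x + 3/(-5 + x))/((2*x)) = (x + 3/(-5 + x))*(1/(2*x)) = (x + 3/(-5 + x))/(2*x))
f(r) = 169
y(s, o) = 3*s (y(s, o) = 2*s + s = 3*s)
y(118, 164) + f(A(-1)) = 3*118 + 169 = 354 + 169 = 523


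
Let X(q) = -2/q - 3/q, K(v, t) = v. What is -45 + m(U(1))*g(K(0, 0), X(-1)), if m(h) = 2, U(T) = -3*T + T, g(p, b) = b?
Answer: -35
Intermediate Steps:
X(q) = -5/q
U(T) = -2*T
-45 + m(U(1))*g(K(0, 0), X(-1)) = -45 + 2*(-5/(-1)) = -45 + 2*(-5*(-1)) = -45 + 2*5 = -45 + 10 = -35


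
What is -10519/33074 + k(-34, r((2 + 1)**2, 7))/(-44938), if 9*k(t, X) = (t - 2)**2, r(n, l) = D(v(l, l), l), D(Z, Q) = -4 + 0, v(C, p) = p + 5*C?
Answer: -238732739/743139706 ≈ -0.32125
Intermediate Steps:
D(Z, Q) = -4
r(n, l) = -4
k(t, X) = (-2 + t)**2/9 (k(t, X) = (t - 2)**2/9 = (-2 + t)**2/9)
-10519/33074 + k(-34, r((2 + 1)**2, 7))/(-44938) = -10519/33074 + ((-2 - 34)**2/9)/(-44938) = -10519*1/33074 + ((1/9)*(-36)**2)*(-1/44938) = -10519/33074 + ((1/9)*1296)*(-1/44938) = -10519/33074 + 144*(-1/44938) = -10519/33074 - 72/22469 = -238732739/743139706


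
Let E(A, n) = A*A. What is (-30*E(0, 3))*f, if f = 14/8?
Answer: 0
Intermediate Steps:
f = 7/4 (f = 14*(⅛) = 7/4 ≈ 1.7500)
E(A, n) = A²
(-30*E(0, 3))*f = -30*0²*(7/4) = -30*0*(7/4) = 0*(7/4) = 0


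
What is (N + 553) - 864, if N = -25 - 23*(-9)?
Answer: -129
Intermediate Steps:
N = 182 (N = -25 + 207 = 182)
(N + 553) - 864 = (182 + 553) - 864 = 735 - 864 = -129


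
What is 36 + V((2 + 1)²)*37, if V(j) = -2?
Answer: -38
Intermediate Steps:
36 + V((2 + 1)²)*37 = 36 - 2*37 = 36 - 74 = -38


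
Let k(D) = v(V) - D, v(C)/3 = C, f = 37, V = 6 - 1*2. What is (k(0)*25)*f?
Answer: 11100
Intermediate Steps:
V = 4 (V = 6 - 2 = 4)
v(C) = 3*C
k(D) = 12 - D (k(D) = 3*4 - D = 12 - D)
(k(0)*25)*f = ((12 - 1*0)*25)*37 = ((12 + 0)*25)*37 = (12*25)*37 = 300*37 = 11100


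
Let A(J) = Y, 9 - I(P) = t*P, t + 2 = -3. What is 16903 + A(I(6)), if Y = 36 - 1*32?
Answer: 16907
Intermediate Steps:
t = -5 (t = -2 - 3 = -5)
Y = 4 (Y = 36 - 32 = 4)
I(P) = 9 + 5*P (I(P) = 9 - (-5)*P = 9 + 5*P)
A(J) = 4
16903 + A(I(6)) = 16903 + 4 = 16907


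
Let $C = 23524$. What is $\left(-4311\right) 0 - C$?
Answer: $-23524$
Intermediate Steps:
$\left(-4311\right) 0 - C = \left(-4311\right) 0 - 23524 = 0 - 23524 = -23524$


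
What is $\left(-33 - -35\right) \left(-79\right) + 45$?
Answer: $-113$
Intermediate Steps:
$\left(-33 - -35\right) \left(-79\right) + 45 = \left(-33 + 35\right) \left(-79\right) + 45 = 2 \left(-79\right) + 45 = -158 + 45 = -113$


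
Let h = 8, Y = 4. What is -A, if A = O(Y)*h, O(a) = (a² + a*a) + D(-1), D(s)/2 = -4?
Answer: -192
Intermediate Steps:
D(s) = -8 (D(s) = 2*(-4) = -8)
O(a) = -8 + 2*a² (O(a) = (a² + a*a) - 8 = (a² + a²) - 8 = 2*a² - 8 = -8 + 2*a²)
A = 192 (A = (-8 + 2*4²)*8 = (-8 + 2*16)*8 = (-8 + 32)*8 = 24*8 = 192)
-A = -1*192 = -192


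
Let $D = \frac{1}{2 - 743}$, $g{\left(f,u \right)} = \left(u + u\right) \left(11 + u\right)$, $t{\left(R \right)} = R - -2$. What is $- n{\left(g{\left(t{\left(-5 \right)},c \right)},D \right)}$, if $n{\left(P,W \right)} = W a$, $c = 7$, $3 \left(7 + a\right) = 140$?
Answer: $\frac{119}{2223} \approx 0.053531$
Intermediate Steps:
$a = \frac{119}{3}$ ($a = -7 + \frac{1}{3} \cdot 140 = -7 + \frac{140}{3} = \frac{119}{3} \approx 39.667$)
$t{\left(R \right)} = 2 + R$ ($t{\left(R \right)} = R + 2 = 2 + R$)
$g{\left(f,u \right)} = 2 u \left(11 + u\right)$
$D = - \frac{1}{741}$ ($D = \frac{1}{-741} = - \frac{1}{741} \approx -0.0013495$)
$n{\left(P,W \right)} = \frac{119 W}{3}$ ($n{\left(P,W \right)} = W \frac{119}{3} = \frac{119 W}{3}$)
$- n{\left(g{\left(t{\left(-5 \right)},c \right)},D \right)} = - \frac{119 \left(-1\right)}{3 \cdot 741} = \left(-1\right) \left(- \frac{119}{2223}\right) = \frac{119}{2223}$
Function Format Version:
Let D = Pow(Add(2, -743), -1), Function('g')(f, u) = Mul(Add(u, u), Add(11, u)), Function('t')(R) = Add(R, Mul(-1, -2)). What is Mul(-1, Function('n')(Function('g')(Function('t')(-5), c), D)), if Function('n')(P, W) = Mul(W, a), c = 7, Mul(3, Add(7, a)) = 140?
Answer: Rational(119, 2223) ≈ 0.053531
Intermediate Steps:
a = Rational(119, 3) (a = Add(-7, Mul(Rational(1, 3), 140)) = Add(-7, Rational(140, 3)) = Rational(119, 3) ≈ 39.667)
Function('t')(R) = Add(2, R) (Function('t')(R) = Add(R, 2) = Add(2, R))
Function('g')(f, u) = Mul(2, u, Add(11, u)) (Function('g')(f, u) = Mul(Mul(2, u), Add(11, u)) = Mul(2, u, Add(11, u)))
D = Rational(-1, 741) (D = Pow(-741, -1) = Rational(-1, 741) ≈ -0.0013495)
Function('n')(P, W) = Mul(Rational(119, 3), W) (Function('n')(P, W) = Mul(W, Rational(119, 3)) = Mul(Rational(119, 3), W))
Mul(-1, Function('n')(Function('g')(Function('t')(-5), c), D)) = Mul(-1, Mul(Rational(119, 3), Rational(-1, 741))) = Mul(-1, Rational(-119, 2223)) = Rational(119, 2223)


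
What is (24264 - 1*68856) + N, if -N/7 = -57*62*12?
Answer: 252264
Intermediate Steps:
N = 296856 (N = -7*(-57*62)*12 = -(-24738)*12 = -7*(-42408) = 296856)
(24264 - 1*68856) + N = (24264 - 1*68856) + 296856 = (24264 - 68856) + 296856 = -44592 + 296856 = 252264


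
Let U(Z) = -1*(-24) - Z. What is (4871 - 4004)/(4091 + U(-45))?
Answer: 867/4160 ≈ 0.20841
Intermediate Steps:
U(Z) = 24 - Z
(4871 - 4004)/(4091 + U(-45)) = (4871 - 4004)/(4091 + (24 - 1*(-45))) = 867/(4091 + (24 + 45)) = 867/(4091 + 69) = 867/4160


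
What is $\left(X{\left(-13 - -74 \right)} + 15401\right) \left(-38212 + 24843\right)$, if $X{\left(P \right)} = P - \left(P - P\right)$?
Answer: $-206711478$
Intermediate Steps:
$X{\left(P \right)} = P$ ($X{\left(P \right)} = P - 0 = P + 0 = P$)
$\left(X{\left(-13 - -74 \right)} + 15401\right) \left(-38212 + 24843\right) = \left(\left(-13 - -74\right) + 15401\right) \left(-38212 + 24843\right) = \left(\left(-13 + 74\right) + 15401\right) \left(-13369\right) = \left(61 + 15401\right) \left(-13369\right) = 15462 \left(-13369\right) = -206711478$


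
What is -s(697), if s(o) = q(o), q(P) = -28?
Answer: 28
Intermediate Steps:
s(o) = -28
-s(697) = -1*(-28) = 28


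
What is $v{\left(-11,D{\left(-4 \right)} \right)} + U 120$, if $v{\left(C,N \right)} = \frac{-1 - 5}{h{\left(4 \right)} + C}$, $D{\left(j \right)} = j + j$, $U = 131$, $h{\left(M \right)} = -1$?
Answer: $\frac{31441}{2} \approx 15721.0$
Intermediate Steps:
$D{\left(j \right)} = 2 j$
$v{\left(C,N \right)} = - \frac{6}{-1 + C}$ ($v{\left(C,N \right)} = \frac{-1 - 5}{-1 + C} = - \frac{6}{-1 + C}$)
$v{\left(-11,D{\left(-4 \right)} \right)} + U 120 = - \frac{6}{-1 - 11} + 131 \cdot 120 = - \frac{6}{-12} + 15720 = \left(-6\right) \left(- \frac{1}{12}\right) + 15720 = \frac{1}{2} + 15720 = \frac{31441}{2}$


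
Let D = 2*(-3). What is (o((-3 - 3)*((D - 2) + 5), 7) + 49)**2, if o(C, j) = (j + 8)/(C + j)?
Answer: 61504/25 ≈ 2460.2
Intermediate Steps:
D = -6
o(C, j) = (8 + j)/(C + j)
(o((-3 - 3)*((D - 2) + 5), 7) + 49)**2 = ((8 + 7)/((-3 - 3)*((-6 - 2) + 5) + 7) + 49)**2 = (15/(-6*(-8 + 5) + 7) + 49)**2 = (15/(-6*(-3) + 7) + 49)**2 = (15/(18 + 7) + 49)**2 = (15/25 + 49)**2 = ((1/25)*15 + 49)**2 = (3/5 + 49)**2 = (248/5)**2 = 61504/25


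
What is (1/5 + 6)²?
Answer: 961/25 ≈ 38.440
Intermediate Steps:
(1/5 + 6)² = (⅕ + 6)² = (31/5)² = 961/25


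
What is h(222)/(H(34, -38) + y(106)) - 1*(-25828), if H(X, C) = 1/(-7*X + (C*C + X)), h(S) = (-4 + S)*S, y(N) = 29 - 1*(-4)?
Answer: 1116918628/40921 ≈ 27295.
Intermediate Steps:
y(N) = 33 (y(N) = 29 + 4 = 33)
h(S) = S*(-4 + S)
H(X, C) = 1/(C² - 6*X) (H(X, C) = 1/(-7*X + (C² + X)) = 1/(-7*X + (X + C²)) = 1/(C² - 6*X))
h(222)/(H(34, -38) + y(106)) - 1*(-25828) = (222*(-4 + 222))/(1/((-38)² - 6*34) + 33) - 1*(-25828) = (222*218)/(1/(1444 - 204) + 33) + 25828 = 48396/(1/1240 + 33) + 25828 = 48396/(40921/1240) + 25828 = 48396*(1240/40921) + 25828 = 60011040/40921 + 25828 = 1116918628/40921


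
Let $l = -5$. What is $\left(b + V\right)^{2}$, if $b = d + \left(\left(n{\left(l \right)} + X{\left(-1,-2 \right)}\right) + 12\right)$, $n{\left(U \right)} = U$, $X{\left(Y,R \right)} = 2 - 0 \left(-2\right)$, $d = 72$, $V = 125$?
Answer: $42436$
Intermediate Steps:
$X{\left(Y,R \right)} = 2$ ($X{\left(Y,R \right)} = 2 - 0 = 2 + 0 = 2$)
$b = 81$ ($b = 72 + \left(\left(-5 + 2\right) + 12\right) = 72 + \left(-3 + 12\right) = 72 + 9 = 81$)
$\left(b + V\right)^{2} = \left(81 + 125\right)^{2} = 206^{2} = 42436$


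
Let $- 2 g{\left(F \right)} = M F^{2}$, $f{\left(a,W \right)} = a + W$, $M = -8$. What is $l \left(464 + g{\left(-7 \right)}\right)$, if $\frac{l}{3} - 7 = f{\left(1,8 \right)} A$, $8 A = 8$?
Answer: $31680$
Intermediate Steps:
$A = 1$ ($A = \frac{1}{8} \cdot 8 = 1$)
$f{\left(a,W \right)} = W + a$
$l = 48$ ($l = 21 + 3 \left(8 + 1\right) 1 = 21 + 3 \cdot 9 \cdot 1 = 21 + 3 \cdot 9 = 21 + 27 = 48$)
$g{\left(F \right)} = 4 F^{2}$ ($g{\left(F \right)} = - \frac{\left(-8\right) F^{2}}{2} = 4 F^{2}$)
$l \left(464 + g{\left(-7 \right)}\right) = 48 \left(464 + 4 \left(-7\right)^{2}\right) = 48 \left(464 + 4 \cdot 49\right) = 48 \left(464 + 196\right) = 48 \cdot 660 = 31680$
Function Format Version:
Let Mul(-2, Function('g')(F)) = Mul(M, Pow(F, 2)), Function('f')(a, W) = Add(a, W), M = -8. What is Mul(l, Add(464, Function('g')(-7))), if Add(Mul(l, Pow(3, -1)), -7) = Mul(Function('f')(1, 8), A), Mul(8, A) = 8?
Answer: 31680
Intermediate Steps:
A = 1 (A = Mul(Rational(1, 8), 8) = 1)
Function('f')(a, W) = Add(W, a)
l = 48 (l = Add(21, Mul(3, Mul(Add(8, 1), 1))) = Add(21, Mul(3, Mul(9, 1))) = Add(21, Mul(3, 9)) = Add(21, 27) = 48)
Function('g')(F) = Mul(4, Pow(F, 2)) (Function('g')(F) = Mul(Rational(-1, 2), Mul(-8, Pow(F, 2))) = Mul(4, Pow(F, 2)))
Mul(l, Add(464, Function('g')(-7))) = Mul(48, Add(464, Mul(4, Pow(-7, 2)))) = Mul(48, Add(464, Mul(4, 49))) = Mul(48, Add(464, 196)) = Mul(48, 660) = 31680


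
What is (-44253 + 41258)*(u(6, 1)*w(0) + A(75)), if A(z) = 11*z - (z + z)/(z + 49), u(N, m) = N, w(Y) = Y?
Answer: -152969625/62 ≈ -2.4673e+6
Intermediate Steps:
A(z) = 11*z - 2*z/(49 + z)
(-44253 + 41258)*(u(6, 1)*w(0) + A(75)) = (-44253 + 41258)*(6*0 + 75*(537 + 11*75)/(49 + 75)) = -2995*(0 + 75*(537 + 825)/124) = -2995*(0 + 75*(1/124)*1362) = -2995*(0 + 51075/62) = -2995*51075/62 = -152969625/62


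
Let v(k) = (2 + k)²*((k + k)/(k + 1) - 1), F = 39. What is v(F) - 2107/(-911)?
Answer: 29138569/18220 ≈ 1599.3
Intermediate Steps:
v(k) = (2 + k)²*(-1 + 2*k/(1 + k)) (v(k) = (2 + k)²*((2*k)/(1 + k) - 1) = (2 + k)²*(2*k/(1 + k) - 1) = (2 + k)²*(-1 + 2*k/(1 + k)))
v(F) - 2107/(-911) = (2 + 39)²*(-1 + 39)/(1 + 39) - 2107/(-911) = 41²*38/40 - 2107*(-1/911) = (1/40)*1681*38 + 2107/911 = 31939/20 + 2107/911 = 29138569/18220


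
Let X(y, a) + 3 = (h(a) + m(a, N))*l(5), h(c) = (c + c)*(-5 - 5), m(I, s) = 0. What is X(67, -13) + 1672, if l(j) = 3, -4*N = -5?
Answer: 2449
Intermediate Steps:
N = 5/4 (N = -¼*(-5) = 5/4 ≈ 1.2500)
h(c) = -20*c (h(c) = (2*c)*(-10) = -20*c)
X(y, a) = -3 - 60*a (X(y, a) = -3 + (-20*a + 0)*3 = -3 - 20*a*3 = -3 - 60*a)
X(67, -13) + 1672 = (-3 - 60*(-13)) + 1672 = (-3 + 780) + 1672 = 777 + 1672 = 2449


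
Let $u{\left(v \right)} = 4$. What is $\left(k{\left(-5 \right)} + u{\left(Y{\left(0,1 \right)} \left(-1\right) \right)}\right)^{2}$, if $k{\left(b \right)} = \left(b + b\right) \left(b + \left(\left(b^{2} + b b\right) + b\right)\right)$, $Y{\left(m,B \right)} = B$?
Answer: $156816$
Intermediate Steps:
$k{\left(b \right)} = 2 b \left(2 b + 2 b^{2}\right)$ ($k{\left(b \right)} = 2 b \left(b + \left(\left(b^{2} + b^{2}\right) + b\right)\right) = 2 b \left(b + \left(2 b^{2} + b\right)\right) = 2 b \left(b + \left(b + 2 b^{2}\right)\right) = 2 b \left(2 b + 2 b^{2}\right)$)
$\left(k{\left(-5 \right)} + u{\left(Y{\left(0,1 \right)} \left(-1\right) \right)}\right)^{2} = \left(4 \left(-5\right)^{2} \left(1 - 5\right) + 4\right)^{2} = \left(4 \cdot 25 \left(-4\right) + 4\right)^{2} = \left(-400 + 4\right)^{2} = \left(-396\right)^{2} = 156816$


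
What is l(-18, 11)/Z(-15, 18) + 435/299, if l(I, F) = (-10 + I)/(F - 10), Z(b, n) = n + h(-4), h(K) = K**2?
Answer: 3209/5083 ≈ 0.63132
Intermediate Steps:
Z(b, n) = 16 + n (Z(b, n) = n + (-4)**2 = n + 16 = 16 + n)
l(I, F) = (-10 + I)/(-10 + F)
l(-18, 11)/Z(-15, 18) + 435/299 = ((-10 - 18)/(-10 + 11))/(16 + 18) + 435/299 = (-28/1)/34 + 435*(1/299) = (1*(-28))*(1/34) + 435/299 = -28*1/34 + 435/299 = -14/17 + 435/299 = 3209/5083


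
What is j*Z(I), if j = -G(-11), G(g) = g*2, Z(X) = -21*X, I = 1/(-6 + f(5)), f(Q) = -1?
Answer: 66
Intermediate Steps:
I = -⅐ (I = 1/(-6 - 1) = 1/(-7) = -⅐ ≈ -0.14286)
G(g) = 2*g
j = 22 (j = -2*(-11) = -1*(-22) = 22)
j*Z(I) = 22*(-21*(-⅐)) = 22*3 = 66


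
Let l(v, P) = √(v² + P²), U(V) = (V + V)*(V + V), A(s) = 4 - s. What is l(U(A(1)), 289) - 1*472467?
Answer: -472467 + √84817 ≈ -4.7218e+5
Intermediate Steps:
U(V) = 4*V² (U(V) = (2*V)*(2*V) = 4*V²)
l(v, P) = √(P² + v²)
l(U(A(1)), 289) - 1*472467 = √(289² + (4*(4 - 1*1)²)²) - 1*472467 = √(83521 + (4*(4 - 1)²)²) - 472467 = √(83521 + (4*3²)²) - 472467 = √(83521 + (4*9)²) - 472467 = √(83521 + 36²) - 472467 = √(83521 + 1296) - 472467 = √84817 - 472467 = -472467 + √84817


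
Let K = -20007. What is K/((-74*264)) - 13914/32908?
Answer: 32213871/53574224 ≈ 0.60129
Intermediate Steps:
K/((-74*264)) - 13914/32908 = -20007/((-74*264)) - 13914/32908 = -20007/(-19536) - 13914*1/32908 = -20007*(-1/19536) - 6957/16454 = 6669/6512 - 6957/16454 = 32213871/53574224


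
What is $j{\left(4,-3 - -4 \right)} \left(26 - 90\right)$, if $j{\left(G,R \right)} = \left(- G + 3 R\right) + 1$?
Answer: $0$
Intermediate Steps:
$j{\left(G,R \right)} = 1 - G + 3 R$
$j{\left(4,-3 - -4 \right)} \left(26 - 90\right) = \left(1 - 4 + 3 \left(-3 - -4\right)\right) \left(26 - 90\right) = \left(1 - 4 + 3 \left(-3 + 4\right)\right) \left(-64\right) = \left(1 - 4 + 3 \cdot 1\right) \left(-64\right) = \left(1 - 4 + 3\right) \left(-64\right) = 0 \left(-64\right) = 0$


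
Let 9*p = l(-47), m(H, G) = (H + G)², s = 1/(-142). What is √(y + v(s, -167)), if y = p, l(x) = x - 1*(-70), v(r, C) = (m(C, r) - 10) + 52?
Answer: √5069696789/426 ≈ 167.14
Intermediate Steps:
s = -1/142 ≈ -0.0070423
m(H, G) = (G + H)²
v(r, C) = 42 + (C + r)² (v(r, C) = ((r + C)² - 10) + 52 = ((C + r)² - 10) + 52 = (-10 + (C + r)²) + 52 = 42 + (C + r)²)
l(x) = 70 + x (l(x) = x + 70 = 70 + x)
p = 23/9 (p = (70 - 47)/9 = (⅑)*23 = 23/9 ≈ 2.5556)
y = 23/9 ≈ 2.5556
√(y + v(s, -167)) = √(23/9 + (42 + (-167 - 1/142)²)) = √(23/9 + (42 + (-23715/142)²)) = √(23/9 + (42 + 562401225/20164)) = √(23/9 + 563248113/20164) = √(5069696789/181476) = √5069696789/426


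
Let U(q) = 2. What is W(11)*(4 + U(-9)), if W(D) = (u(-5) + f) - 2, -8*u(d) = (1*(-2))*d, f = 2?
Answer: -15/2 ≈ -7.5000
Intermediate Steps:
u(d) = d/4 (u(d) = -1*(-2)*d/8 = -(-1)*d/4 = d/4)
W(D) = -5/4 (W(D) = ((¼)*(-5) + 2) - 2 = (-5/4 + 2) - 2 = ¾ - 2 = -5/4)
W(11)*(4 + U(-9)) = -5*(4 + 2)/4 = -5/4*6 = -15/2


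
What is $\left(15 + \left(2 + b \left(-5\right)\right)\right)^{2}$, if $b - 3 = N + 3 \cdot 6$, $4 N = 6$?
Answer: $\frac{36481}{4} \approx 9120.3$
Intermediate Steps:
$N = \frac{3}{2}$ ($N = \frac{1}{4} \cdot 6 = \frac{3}{2} \approx 1.5$)
$b = \frac{45}{2}$ ($b = 3 + \left(\frac{3}{2} + 3 \cdot 6\right) = 3 + \left(\frac{3}{2} + 18\right) = 3 + \frac{39}{2} = \frac{45}{2} \approx 22.5$)
$\left(15 + \left(2 + b \left(-5\right)\right)\right)^{2} = \left(15 + \left(2 + \frac{45}{2} \left(-5\right)\right)\right)^{2} = \left(15 + \left(2 - \frac{225}{2}\right)\right)^{2} = \left(15 - \frac{221}{2}\right)^{2} = \left(- \frac{191}{2}\right)^{2} = \frac{36481}{4}$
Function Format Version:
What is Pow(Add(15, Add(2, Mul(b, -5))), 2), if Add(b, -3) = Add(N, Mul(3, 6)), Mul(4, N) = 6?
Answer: Rational(36481, 4) ≈ 9120.3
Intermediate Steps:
N = Rational(3, 2) (N = Mul(Rational(1, 4), 6) = Rational(3, 2) ≈ 1.5000)
b = Rational(45, 2) (b = Add(3, Add(Rational(3, 2), Mul(3, 6))) = Add(3, Add(Rational(3, 2), 18)) = Add(3, Rational(39, 2)) = Rational(45, 2) ≈ 22.500)
Pow(Add(15, Add(2, Mul(b, -5))), 2) = Pow(Add(15, Add(2, Mul(Rational(45, 2), -5))), 2) = Pow(Add(15, Add(2, Rational(-225, 2))), 2) = Pow(Add(15, Rational(-221, 2)), 2) = Pow(Rational(-191, 2), 2) = Rational(36481, 4)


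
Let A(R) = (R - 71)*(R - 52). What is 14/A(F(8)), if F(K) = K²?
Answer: -⅙ ≈ -0.16667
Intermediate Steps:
A(R) = (-71 + R)*(-52 + R)
14/A(F(8)) = 14/(3692 + (8²)² - 123*8²) = 14/(3692 + 64² - 123*64) = 14/(3692 + 4096 - 7872) = 14/(-84) = 14*(-1/84) = -⅙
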